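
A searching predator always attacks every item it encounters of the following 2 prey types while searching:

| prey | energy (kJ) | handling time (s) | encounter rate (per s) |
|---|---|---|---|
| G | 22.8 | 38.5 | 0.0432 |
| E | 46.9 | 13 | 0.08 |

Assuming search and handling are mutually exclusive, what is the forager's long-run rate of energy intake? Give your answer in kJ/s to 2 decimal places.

1.28 kJ/s

R = Σλ_iE_i / (1 + Σλ_ih_i)
Numerator: 0.0432×22.8 + 0.08×46.9 = 4.737
Denominator: 1 + 0.0432×38.5 + 0.08×13 = 3.703
R = 4.737/3.703 = 1.279 kJ/s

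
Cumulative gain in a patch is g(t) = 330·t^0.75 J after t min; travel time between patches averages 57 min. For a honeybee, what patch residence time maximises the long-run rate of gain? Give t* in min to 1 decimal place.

By the marginal value theorem, leave when the instantaneous gain rate g'(t) equals the habitat-wide average g(t)/(T + t).
g'(t) = 0.75·330·t^-0.25. Setting 0.75·330·t^-0.25 = 330·t^0.75/(57+t) gives 0.75(57+t) = t, so 0.25·t = 0.75×57.
t* = 0.75×57/0.25 = 171 min.

171.0 min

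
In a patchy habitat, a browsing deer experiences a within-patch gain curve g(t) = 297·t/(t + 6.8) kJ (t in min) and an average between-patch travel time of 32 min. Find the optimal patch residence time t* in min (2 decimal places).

Optimal t* satisfies g'(t*) = g(t*)/(T + t*).
g'(t) = 297·6.8/(t + 6.8)². Setting 297·6.8/(t+6.8)² = 297t/[(t+6.8)(32+t)] gives 6.8(32+t) = t(t+6.8), so t² = 6.8×32 = 217.6.
t* = √217.6 = 14.75 min.

14.75 min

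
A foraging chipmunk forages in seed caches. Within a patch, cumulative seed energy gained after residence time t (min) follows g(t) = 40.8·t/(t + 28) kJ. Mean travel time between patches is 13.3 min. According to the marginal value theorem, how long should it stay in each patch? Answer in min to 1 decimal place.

Maximise g(t)/(T+t): set derivative to zero → g'(t)(T+t) = g(t).
g'(t) = 40.8·28/(t + 28)². Setting 40.8·28/(t+28)² = 40.8t/[(t+28)(13.3+t)] gives 28(13.3+t) = t(t+28), so t² = 28×13.3 = 372.4.
t* = √372.4 = 19.3 min.

19.3 min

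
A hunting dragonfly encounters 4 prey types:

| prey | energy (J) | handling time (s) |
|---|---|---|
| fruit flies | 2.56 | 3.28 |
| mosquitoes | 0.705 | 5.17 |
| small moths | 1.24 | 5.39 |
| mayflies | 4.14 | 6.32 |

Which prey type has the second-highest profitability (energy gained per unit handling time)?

mayflies

Profitability E/h (J/s): fruit flies = 2.56/3.28 = 0.78, mosquitoes = 0.705/5.17 = 0.136, small moths = 1.24/5.39 = 0.23, mayflies = 4.14/6.32 = 0.655.
Ranked: fruit flies > mayflies > small moths > mosquitoes.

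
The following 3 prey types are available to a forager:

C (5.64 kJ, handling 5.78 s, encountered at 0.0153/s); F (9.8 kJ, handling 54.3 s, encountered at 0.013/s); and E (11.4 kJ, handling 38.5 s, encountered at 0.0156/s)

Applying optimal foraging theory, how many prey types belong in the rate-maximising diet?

3

Profitabilities (E/h, kJ/s): C 0.976, E 0.296, F 0.18. Add prey in this order while the next type's profitability exceeds the intake rate on those already taken.
Rate on top 1: 0.07928. E: 0.296 > 0.07928 → include.
Rate on top 2: 0.1564. F: 0.18 > 0.1564 → include.
Optimal diet: C, E, F — 3 of 3 types.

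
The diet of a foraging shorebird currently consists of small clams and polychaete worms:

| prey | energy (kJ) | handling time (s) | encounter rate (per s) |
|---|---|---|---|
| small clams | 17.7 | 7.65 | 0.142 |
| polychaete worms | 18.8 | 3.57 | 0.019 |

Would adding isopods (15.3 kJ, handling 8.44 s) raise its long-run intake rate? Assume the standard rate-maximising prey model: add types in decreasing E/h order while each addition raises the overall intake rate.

Yes

Current rate: (0.142×17.7 + 0.019×18.8)/(1 + 0.142×7.65 + 0.019×3.57) = 1.333 kJ/s.
isopods: E/h = 15.3/8.44 = 1.813 kJ/s.
Since 1.813 > R, including isopods increases the long-run rate.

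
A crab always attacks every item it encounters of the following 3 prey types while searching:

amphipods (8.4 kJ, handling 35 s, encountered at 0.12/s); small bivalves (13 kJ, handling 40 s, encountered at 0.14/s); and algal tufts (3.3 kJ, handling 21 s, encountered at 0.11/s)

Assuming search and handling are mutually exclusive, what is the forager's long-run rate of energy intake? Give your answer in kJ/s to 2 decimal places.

R = (0.12×8.4 + 0.14×13 + 0.11×3.3) / (1 + 0.12×35 + 0.14×40 + 0.11×21) = 3.191/13.11 = 0.2434 kJ/s.

0.24 kJ/s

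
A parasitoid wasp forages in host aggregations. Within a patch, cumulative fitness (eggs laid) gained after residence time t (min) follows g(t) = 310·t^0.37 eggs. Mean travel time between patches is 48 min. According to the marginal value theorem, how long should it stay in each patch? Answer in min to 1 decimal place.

28.2 min

By the marginal value theorem, leave when the instantaneous gain rate g'(t) equals the habitat-wide average g(t)/(T + t).
g'(t) = 0.37·310·t^-0.63. Setting 0.37·310·t^-0.63 = 310·t^0.37/(48+t) gives 0.37(48+t) = t, so 0.63·t = 0.37×48.
t* = 0.37×48/0.63 = 28.19 min.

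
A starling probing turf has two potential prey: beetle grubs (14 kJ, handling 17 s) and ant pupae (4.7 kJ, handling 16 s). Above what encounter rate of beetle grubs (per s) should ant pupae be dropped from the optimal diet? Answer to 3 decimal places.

At the threshold, the rate on beetle grubs alone equals the profitability of ant pupae: λ·14/(1 + λ·17) = 4.7/16 = 0.2938.
Rearranging, λ(14 − 0.2938×17) = 0.2938, so λ = 0.2938/9.006 = 0.03262 per s.

0.033 per s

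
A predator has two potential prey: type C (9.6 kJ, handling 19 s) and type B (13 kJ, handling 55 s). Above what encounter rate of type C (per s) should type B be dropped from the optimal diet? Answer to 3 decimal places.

The zero-one rule: include type B iff E₂/h₂ > λE₁/(1+λh₁). Equality gives the switch point.
λE₁h₂ = E₂ + λE₂h₁ ⇒ λ = E₂/(E₁h₂ − E₂h₁) = 13/(528 − 247) = 0.04626 per s.

0.046 per s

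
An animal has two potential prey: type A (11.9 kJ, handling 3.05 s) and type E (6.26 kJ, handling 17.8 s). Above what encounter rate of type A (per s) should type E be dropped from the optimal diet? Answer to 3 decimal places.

0.032 per s

Drop type E once their profitability E₂/h₂ falls below the rate achievable on type A alone: E₂/h₂ = λE₁/(1 + λh₁).
Solve for λ: λE₁h₂ = E₂(1 + λh₁) → λ(E₁h₂ − E₂h₁) = E₂ → λ = E₂/(E₁h₂ − E₂h₁).
λ = 6.26/(11.9×17.8 − 6.26×3.05) = 6.26/192.7 = 0.03248 per s.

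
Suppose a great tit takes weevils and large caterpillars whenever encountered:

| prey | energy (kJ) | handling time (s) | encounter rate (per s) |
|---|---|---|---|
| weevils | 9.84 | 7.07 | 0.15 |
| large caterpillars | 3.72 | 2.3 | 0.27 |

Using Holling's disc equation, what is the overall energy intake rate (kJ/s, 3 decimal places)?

0.925 kJ/s

Energy encountered per unit search time: 0.15×9.84 + 0.27×3.72 = 2.48 kJ/s.
Handling time per unit search time: 0.15×7.07 + 0.27×2.3 = 1.681.
Rate = 2.48/(1 + 1.681) = 0.925 kJ/s.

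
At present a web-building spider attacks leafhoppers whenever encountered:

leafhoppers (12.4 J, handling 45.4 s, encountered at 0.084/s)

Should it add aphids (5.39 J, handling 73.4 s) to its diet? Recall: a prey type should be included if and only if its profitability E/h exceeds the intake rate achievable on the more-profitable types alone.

No

On leafhoppers alone, R = ΣλE/(1+Σλh) = 1.042/4.814 = 0.2164 J/s.
aphids: E/h = 5.39/73.4 = 0.07343 J/s.
0.07343 < 0.2164, so adding aphids would lower the average — exclude it.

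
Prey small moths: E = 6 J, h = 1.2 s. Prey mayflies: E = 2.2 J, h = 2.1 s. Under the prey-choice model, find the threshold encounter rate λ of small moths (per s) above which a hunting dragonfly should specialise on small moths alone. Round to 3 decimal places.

0.221 per s

At the threshold, the rate on small moths alone equals the profitability of mayflies: λ·6/(1 + λ·1.2) = 2.2/2.1 = 1.048.
Rearranging, λ(6 − 1.048×1.2) = 1.048, so λ = 1.048/4.743 = 0.2209 per s.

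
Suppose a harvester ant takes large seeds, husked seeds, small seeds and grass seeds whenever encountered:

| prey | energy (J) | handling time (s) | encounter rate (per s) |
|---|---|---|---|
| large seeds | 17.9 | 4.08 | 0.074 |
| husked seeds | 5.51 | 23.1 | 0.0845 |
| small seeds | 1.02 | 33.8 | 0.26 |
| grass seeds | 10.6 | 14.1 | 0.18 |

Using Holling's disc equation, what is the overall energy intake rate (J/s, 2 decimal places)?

0.27 J/s

Energy encountered per unit search time: 0.074×17.9 + 0.0845×5.51 + 0.26×1.02 + 0.18×10.6 = 3.963 J/s.
Handling time per unit search time: 0.074×4.08 + 0.0845×23.1 + 0.26×33.8 + 0.18×14.1 = 13.58.
Rate = 3.963/(1 + 13.58) = 0.2718 J/s.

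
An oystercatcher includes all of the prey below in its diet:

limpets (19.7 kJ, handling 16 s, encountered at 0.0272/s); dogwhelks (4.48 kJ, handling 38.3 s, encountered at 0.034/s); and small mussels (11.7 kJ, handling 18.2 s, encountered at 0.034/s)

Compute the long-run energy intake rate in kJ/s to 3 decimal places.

0.324 kJ/s

Energy encountered per unit search time: 0.0272×19.7 + 0.034×4.48 + 0.034×11.7 = 1.086 kJ/s.
Handling time per unit search time: 0.0272×16 + 0.034×38.3 + 0.034×18.2 = 2.356.
Rate = 1.086/(1 + 2.356) = 0.3236 kJ/s.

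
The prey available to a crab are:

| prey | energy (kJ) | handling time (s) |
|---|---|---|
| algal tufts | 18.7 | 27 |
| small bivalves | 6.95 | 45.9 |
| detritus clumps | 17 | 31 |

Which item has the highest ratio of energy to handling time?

algal tufts

In descending order of E/h:
algal tufts: 18.7/27 = 0.693 kJ/s
detritus clumps: 17/31 = 0.548 kJ/s
small bivalves: 6.95/45.9 = 0.151 kJ/s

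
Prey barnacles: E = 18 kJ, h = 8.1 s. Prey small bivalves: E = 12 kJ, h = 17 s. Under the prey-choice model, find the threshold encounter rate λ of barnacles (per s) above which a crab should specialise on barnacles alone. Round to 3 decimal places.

0.057 per s

Drop small bivalves once their profitability E₂/h₂ falls below the rate achievable on barnacles alone: E₂/h₂ = λE₁/(1 + λh₁).
Solve for λ: λE₁h₂ = E₂(1 + λh₁) → λ(E₁h₂ − E₂h₁) = E₂ → λ = E₂/(E₁h₂ − E₂h₁).
λ = 12/(18×17 − 12×8.1) = 12/208.8 = 0.05747 per s.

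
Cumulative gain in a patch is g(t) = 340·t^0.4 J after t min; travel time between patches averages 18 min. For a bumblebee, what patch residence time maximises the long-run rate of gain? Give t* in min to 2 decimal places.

12.00 min

By the marginal value theorem, leave when the instantaneous gain rate g'(t) equals the habitat-wide average g(t)/(T + t).
g'(t) = 0.4·340·t^-0.6. Setting 0.4·340·t^-0.6 = 340·t^0.4/(18+t) gives 0.4(18+t) = t, so 0.60·t = 0.4×18.
t* = 0.4×18/0.60 = 12 min.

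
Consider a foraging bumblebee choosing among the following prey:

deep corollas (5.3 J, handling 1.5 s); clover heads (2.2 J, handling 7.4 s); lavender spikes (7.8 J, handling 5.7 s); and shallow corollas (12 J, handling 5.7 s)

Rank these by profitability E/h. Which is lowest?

clover heads

In descending order of E/h:
deep corollas: 5.3/1.5 = 3.53 J/s
shallow corollas: 12/5.7 = 2.11 J/s
lavender spikes: 7.8/5.7 = 1.37 J/s
clover heads: 2.2/7.4 = 0.297 J/s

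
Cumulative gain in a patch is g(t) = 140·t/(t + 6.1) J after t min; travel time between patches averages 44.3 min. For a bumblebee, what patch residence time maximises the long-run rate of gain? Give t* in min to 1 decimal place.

16.4 min

By the marginal value theorem, leave when the instantaneous gain rate g'(t) equals the habitat-wide average g(t)/(T + t).
g'(t) = 140·6.1/(t + 6.1)². Setting 140·6.1/(t+6.1)² = 140t/[(t+6.1)(44.3+t)] gives 6.1(44.3+t) = t(t+6.1), so t² = 6.1×44.3 = 270.2.
t* = √270.2 = 16.44 min.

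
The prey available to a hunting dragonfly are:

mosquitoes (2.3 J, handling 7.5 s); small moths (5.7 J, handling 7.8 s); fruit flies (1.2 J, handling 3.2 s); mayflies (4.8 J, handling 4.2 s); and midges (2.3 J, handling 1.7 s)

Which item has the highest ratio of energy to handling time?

In descending order of E/h:
midges: 2.3/1.7 = 1.35 J/s
mayflies: 4.8/4.2 = 1.14 J/s
small moths: 5.7/7.8 = 0.731 J/s
fruit flies: 1.2/3.2 = 0.375 J/s
mosquitoes: 2.3/7.5 = 0.307 J/s

midges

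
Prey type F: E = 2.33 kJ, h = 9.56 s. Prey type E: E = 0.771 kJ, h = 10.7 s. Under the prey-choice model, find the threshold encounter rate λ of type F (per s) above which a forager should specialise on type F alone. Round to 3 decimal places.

0.044 per s

The zero-one rule: include type E iff E₂/h₂ > λE₁/(1+λh₁). Equality gives the switch point.
λE₁h₂ = E₂ + λE₂h₁ ⇒ λ = E₂/(E₁h₂ − E₂h₁) = 0.771/(24.93 − 7.371) = 0.04391 per s.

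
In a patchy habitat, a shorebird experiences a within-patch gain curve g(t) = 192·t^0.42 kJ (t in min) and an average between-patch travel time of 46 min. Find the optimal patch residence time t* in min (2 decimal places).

33.31 min

Maximise g(t)/(T+t): set derivative to zero → g'(t)(T+t) = g(t).
g'(t) = 0.42·192·t^-0.58. Setting 0.42·192·t^-0.58 = 192·t^0.42/(46+t) gives 0.42(46+t) = t, so 0.58·t = 0.42×46.
t* = 0.42×46/0.58 = 33.31 min.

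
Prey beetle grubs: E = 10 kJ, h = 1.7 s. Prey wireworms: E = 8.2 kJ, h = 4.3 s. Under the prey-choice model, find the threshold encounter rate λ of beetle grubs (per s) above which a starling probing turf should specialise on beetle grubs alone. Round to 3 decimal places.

At the threshold, the rate on beetle grubs alone equals the profitability of wireworms: λ·10/(1 + λ·1.7) = 8.2/4.3 = 1.907.
Rearranging, λ(10 − 1.907×1.7) = 1.907, so λ = 1.907/6.758 = 0.2822 per s.

0.282 per s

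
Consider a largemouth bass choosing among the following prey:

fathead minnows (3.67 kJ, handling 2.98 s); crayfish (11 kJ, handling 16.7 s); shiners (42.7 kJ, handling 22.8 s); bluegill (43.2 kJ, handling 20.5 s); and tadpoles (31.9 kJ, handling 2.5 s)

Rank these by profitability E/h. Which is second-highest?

Profitability E/h (kJ/s): fathead minnows = 3.67/2.98 = 1.23, crayfish = 11/16.7 = 0.659, shiners = 42.7/22.8 = 1.87, bluegill = 43.2/20.5 = 2.11, tadpoles = 31.9/2.5 = 12.8.
Ranked: tadpoles > bluegill > shiners > fathead minnows > crayfish.

bluegill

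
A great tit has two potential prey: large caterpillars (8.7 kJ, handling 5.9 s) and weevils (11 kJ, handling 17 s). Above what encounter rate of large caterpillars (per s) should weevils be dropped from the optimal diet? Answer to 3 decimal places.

The zero-one rule: include weevils iff E₂/h₂ > λE₁/(1+λh₁). Equality gives the switch point.
λE₁h₂ = E₂ + λE₂h₁ ⇒ λ = E₂/(E₁h₂ − E₂h₁) = 11/(147.9 − 64.9) = 0.1325 per s.

0.133 per s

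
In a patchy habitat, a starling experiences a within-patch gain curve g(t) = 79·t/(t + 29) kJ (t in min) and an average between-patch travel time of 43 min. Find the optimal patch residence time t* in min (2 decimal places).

35.31 min

Optimal t* satisfies g'(t*) = g(t*)/(T + t*).
g'(t) = 79·29/(t + 29)². Setting 79·29/(t+29)² = 79t/[(t+29)(43+t)] gives 29(43+t) = t(t+29), so t² = 29×43 = 1247.
t* = √1247 = 35.31 min.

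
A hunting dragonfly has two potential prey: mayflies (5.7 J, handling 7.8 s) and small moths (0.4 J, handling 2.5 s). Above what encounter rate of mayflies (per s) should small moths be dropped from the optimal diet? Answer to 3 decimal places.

The zero-one rule: include small moths iff E₂/h₂ > λE₁/(1+λh₁). Equality gives the switch point.
λE₁h₂ = E₂ + λE₂h₁ ⇒ λ = E₂/(E₁h₂ − E₂h₁) = 0.4/(14.25 − 3.12) = 0.03594 per s.

0.036 per s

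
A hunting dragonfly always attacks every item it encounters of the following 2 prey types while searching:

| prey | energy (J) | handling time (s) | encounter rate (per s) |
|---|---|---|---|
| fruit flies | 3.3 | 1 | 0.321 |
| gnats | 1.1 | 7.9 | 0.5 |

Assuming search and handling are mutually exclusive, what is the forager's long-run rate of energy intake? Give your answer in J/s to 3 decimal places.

0.305 J/s

Energy encountered per unit search time: 0.321×3.3 + 0.5×1.1 = 1.609 J/s.
Handling time per unit search time: 0.321×1 + 0.5×7.9 = 4.271.
Rate = 1.609/(1 + 4.271) = 0.3053 J/s.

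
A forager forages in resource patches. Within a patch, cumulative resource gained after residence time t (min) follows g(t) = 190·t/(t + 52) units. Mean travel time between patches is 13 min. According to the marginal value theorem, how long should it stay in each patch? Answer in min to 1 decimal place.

Optimal t* satisfies g'(t*) = g(t*)/(T + t*).
g'(t) = 190·52/(t + 52)². Setting 190·52/(t+52)² = 190t/[(t+52)(13+t)] gives 52(13+t) = t(t+52), so t² = 52×13 = 676.
t* = √676 = 26 min.

26.0 min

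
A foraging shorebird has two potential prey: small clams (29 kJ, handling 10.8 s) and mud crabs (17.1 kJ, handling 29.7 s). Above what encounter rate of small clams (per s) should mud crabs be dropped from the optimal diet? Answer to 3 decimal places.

0.025 per s

At the threshold, the rate on small clams alone equals the profitability of mud crabs: λ·29/(1 + λ·10.8) = 17.1/29.7 = 0.5758.
Rearranging, λ(29 − 0.5758×10.8) = 0.5758, so λ = 0.5758/22.78 = 0.02527 per s.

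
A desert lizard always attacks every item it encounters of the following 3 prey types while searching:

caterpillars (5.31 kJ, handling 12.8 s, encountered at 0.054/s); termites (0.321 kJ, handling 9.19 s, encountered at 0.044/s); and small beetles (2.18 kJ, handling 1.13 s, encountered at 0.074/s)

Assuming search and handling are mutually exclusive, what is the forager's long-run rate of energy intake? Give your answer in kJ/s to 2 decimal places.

0.21 kJ/s

R = Σλ_iE_i / (1 + Σλ_ih_i)
Numerator: 0.054×5.31 + 0.044×0.321 + 0.074×2.18 = 0.4622
Denominator: 1 + 0.054×12.8 + 0.044×9.19 + 0.074×1.13 = 2.179
R = 0.4622/2.179 = 0.2121 kJ/s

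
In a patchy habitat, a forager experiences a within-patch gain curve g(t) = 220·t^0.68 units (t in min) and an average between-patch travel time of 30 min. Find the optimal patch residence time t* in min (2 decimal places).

63.75 min

Maximise g(t)/(T+t): set derivative to zero → g'(t)(T+t) = g(t).
g'(t) = 0.68·220·t^-0.32. Setting 0.68·220·t^-0.32 = 220·t^0.68/(30+t) gives 0.68(30+t) = t, so 0.32·t = 0.68×30.
t* = 0.68×30/0.32 = 63.75 min.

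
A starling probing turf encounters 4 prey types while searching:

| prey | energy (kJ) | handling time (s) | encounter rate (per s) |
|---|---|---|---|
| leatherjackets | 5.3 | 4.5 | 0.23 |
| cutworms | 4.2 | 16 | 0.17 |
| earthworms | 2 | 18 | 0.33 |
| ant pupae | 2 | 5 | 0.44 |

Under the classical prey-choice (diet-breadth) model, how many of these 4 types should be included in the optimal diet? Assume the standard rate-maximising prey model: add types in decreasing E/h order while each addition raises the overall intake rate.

1

E/h in descending order: leatherjackets 1.18, ant pupae 0.4, cutworms 0.263, earthworms 0.111 kJ/s. The optimal diet is the largest prefix of this list for which every included type satisfies E_i/h_i > R on the types above it.
Rate on top 1: 0.599. ant pupae: 0.4 < 0.599 → exclude; stop.
Optimal diet: leatherjackets — 1 of 4 types.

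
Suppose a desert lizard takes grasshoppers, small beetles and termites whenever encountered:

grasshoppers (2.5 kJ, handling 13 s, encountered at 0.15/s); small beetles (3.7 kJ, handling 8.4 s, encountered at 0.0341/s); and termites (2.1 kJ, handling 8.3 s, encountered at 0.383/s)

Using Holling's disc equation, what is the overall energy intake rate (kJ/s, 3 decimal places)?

0.203 kJ/s

Energy encountered per unit search time: 0.15×2.5 + 0.0341×3.7 + 0.383×2.1 = 1.305 kJ/s.
Handling time per unit search time: 0.15×13 + 0.0341×8.4 + 0.383×8.3 = 5.415.
Rate = 1.305/(1 + 5.415) = 0.2035 kJ/s.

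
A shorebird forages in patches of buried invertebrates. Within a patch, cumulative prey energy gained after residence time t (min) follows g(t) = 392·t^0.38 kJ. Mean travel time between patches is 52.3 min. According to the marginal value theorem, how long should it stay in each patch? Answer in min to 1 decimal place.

32.1 min

Optimal t* satisfies g'(t*) = g(t*)/(T + t*).
g'(t) = 0.38·392·t^-0.62. Setting 0.38·392·t^-0.62 = 392·t^0.38/(52.3+t) gives 0.38(52.3+t) = t, so 0.62·t = 0.38×52.3.
t* = 0.38×52.3/0.62 = 32.05 min.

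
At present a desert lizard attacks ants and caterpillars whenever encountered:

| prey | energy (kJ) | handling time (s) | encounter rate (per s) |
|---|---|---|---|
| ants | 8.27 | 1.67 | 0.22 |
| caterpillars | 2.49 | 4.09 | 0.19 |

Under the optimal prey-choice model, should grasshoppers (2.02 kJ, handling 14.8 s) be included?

Intake rate on the current diet: R = (0.22×8.27 + 0.19×2.49) / (1 + 0.22×1.67 + 0.19×4.09) = 2.292/2.144 = 1.069 kJ/s.
Profitability of grasshoppers: 2.02/14.8 = 0.1365 kJ/s.
0.1365 < 1.069, so adding grasshoppers would lower the average — exclude it.

No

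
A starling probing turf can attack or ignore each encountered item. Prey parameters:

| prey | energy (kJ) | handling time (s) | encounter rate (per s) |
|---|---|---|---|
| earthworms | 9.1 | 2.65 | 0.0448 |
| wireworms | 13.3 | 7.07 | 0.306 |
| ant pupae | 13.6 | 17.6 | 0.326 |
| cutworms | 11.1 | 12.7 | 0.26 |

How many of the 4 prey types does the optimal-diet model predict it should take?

2

Profitabilities (E/h, kJ/s): earthworms 3.43, wireworms 1.88, cutworms 0.874, ant pupae 0.773. Add prey in this order while the next type's profitability exceeds the intake rate on those already taken.
Rate on top 1: 0.3644. wireworms: 1.88 > 0.3644 → include.
Rate on top 2: 1.364. cutworms: 0.874 < 1.364 → exclude; stop.
Optimal diet: earthworms, wireworms — 2 of 4 types.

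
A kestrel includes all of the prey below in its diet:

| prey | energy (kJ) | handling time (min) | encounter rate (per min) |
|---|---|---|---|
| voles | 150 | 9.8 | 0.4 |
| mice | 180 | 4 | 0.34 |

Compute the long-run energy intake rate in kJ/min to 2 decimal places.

R = Σλ_iE_i / (1 + Σλ_ih_i)
Numerator: 0.4×150 + 0.34×180 = 121.2
Denominator: 1 + 0.4×9.8 + 0.34×4 = 6.28
R = 121.2/6.28 = 19.3 kJ/min

19.30 kJ/min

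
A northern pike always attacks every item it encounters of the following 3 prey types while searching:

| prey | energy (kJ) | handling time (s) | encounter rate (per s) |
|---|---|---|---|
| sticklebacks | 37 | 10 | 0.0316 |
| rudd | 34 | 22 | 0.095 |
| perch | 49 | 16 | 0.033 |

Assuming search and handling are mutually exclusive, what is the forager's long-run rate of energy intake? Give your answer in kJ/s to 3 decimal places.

R = (0.0316×37 + 0.095×34 + 0.033×49) / (1 + 0.0316×10 + 0.095×22 + 0.033×16) = 6.016/3.934 = 1.529 kJ/s.

1.529 kJ/s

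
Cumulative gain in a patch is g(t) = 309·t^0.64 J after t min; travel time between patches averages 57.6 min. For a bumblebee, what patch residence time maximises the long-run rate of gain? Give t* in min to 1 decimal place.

By the marginal value theorem, leave when the instantaneous gain rate g'(t) equals the habitat-wide average g(t)/(T + t).
g'(t) = 0.64·309·t^-0.36. Setting 0.64·309·t^-0.36 = 309·t^0.64/(57.6+t) gives 0.64(57.6+t) = t, so 0.36·t = 0.64×57.6.
t* = 0.64×57.6/0.36 = 102.4 min.

102.4 min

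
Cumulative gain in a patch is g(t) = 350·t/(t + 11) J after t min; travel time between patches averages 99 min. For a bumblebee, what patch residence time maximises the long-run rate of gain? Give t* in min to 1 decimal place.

33.0 min

Maximise g(t)/(T+t): set derivative to zero → g'(t)(T+t) = g(t).
g'(t) = 350·11/(t + 11)². Setting 350·11/(t+11)² = 350t/[(t+11)(99+t)] gives 11(99+t) = t(t+11), so t² = 11×99 = 1089.
t* = √1089 = 33 min.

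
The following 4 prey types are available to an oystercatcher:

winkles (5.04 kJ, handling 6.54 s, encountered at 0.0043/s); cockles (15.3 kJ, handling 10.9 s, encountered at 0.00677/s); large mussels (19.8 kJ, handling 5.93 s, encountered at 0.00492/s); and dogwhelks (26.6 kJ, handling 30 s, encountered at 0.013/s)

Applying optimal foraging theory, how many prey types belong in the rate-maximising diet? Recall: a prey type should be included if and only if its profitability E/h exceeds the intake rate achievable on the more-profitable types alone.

Profitabilities (E/h, kJ/s): large mussels 3.34, cockles 1.4, dogwhelks 0.887, winkles 0.771. Add prey in this order while the next type's profitability exceeds the intake rate on those already taken.
Rate on top 1: 0.09465. cockles: 1.4 > 0.09465 → include.
Rate on top 2: 0.1822. dogwhelks: 0.887 > 0.1822 → include.
Rate on top 3: 0.3662. winkles: 0.771 > 0.3662 → include.
Optimal diet: large mussels, cockles, dogwhelks, winkles — 4 of 4 types.

4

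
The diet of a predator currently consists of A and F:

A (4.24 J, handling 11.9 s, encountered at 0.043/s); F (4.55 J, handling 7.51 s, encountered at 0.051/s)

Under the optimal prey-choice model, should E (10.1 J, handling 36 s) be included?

Yes

Intake rate on the current diet: R = (0.043×4.24 + 0.051×4.55) / (1 + 0.043×11.9 + 0.051×7.51) = 0.4144/1.895 = 0.2187 J/s.
Profitability of E: 10.1/36 = 0.2806 J/s.
0.2806 > 0.2187, so adding E raises the average — include it.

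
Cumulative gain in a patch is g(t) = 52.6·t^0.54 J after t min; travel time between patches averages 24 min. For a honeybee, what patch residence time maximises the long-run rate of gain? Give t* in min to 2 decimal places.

By the marginal value theorem, leave when the instantaneous gain rate g'(t) equals the habitat-wide average g(t)/(T + t).
g'(t) = 0.54·52.6·t^-0.46. Setting 0.54·52.6·t^-0.46 = 52.6·t^0.54/(24+t) gives 0.54(24+t) = t, so 0.46·t = 0.54×24.
t* = 0.54×24/0.46 = 28.17 min.

28.17 min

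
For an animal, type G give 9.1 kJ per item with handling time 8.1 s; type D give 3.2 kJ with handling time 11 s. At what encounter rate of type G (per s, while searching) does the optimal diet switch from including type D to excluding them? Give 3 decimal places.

Drop type D once their profitability E₂/h₂ falls below the rate achievable on type G alone: E₂/h₂ = λE₁/(1 + λh₁).
Solve for λ: λE₁h₂ = E₂(1 + λh₁) → λ(E₁h₂ − E₂h₁) = E₂ → λ = E₂/(E₁h₂ − E₂h₁).
λ = 3.2/(9.1×11 − 3.2×8.1) = 3.2/74.18 = 0.04314 per s.

0.043 per s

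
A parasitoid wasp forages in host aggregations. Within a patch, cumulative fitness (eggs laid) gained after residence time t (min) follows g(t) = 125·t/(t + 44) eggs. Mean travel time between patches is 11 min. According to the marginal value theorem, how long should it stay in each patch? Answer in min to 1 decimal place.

Optimal t* satisfies g'(t*) = g(t*)/(T + t*).
g'(t) = 125·44/(t + 44)². Setting 125·44/(t+44)² = 125t/[(t+44)(11+t)] gives 44(11+t) = t(t+44), so t² = 44×11 = 484.
t* = √484 = 22 min.

22.0 min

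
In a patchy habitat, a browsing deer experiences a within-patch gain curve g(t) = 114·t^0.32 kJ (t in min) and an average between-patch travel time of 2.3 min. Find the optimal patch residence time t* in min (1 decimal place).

By the marginal value theorem, leave when the instantaneous gain rate g'(t) equals the habitat-wide average g(t)/(T + t).
g'(t) = 0.32·114·t^-0.68. Setting 0.32·114·t^-0.68 = 114·t^0.32/(2.3+t) gives 0.32(2.3+t) = t, so 0.68·t = 0.32×2.3.
t* = 0.32×2.3/0.68 = 1.082 min.

1.1 min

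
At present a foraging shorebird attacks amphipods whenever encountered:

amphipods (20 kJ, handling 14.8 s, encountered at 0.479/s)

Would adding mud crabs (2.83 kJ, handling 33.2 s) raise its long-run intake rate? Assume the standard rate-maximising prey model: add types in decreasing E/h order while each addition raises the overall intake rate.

No

On amphipods alone, R = ΣλE/(1+Σλh) = 9.58/8.089 = 1.184 kJ/s.
Profitability of mud crabs: 2.83/33.2 = 0.08524 kJ/s.
Since 0.08524 < R, time spent handling mud crabs is better spent searching.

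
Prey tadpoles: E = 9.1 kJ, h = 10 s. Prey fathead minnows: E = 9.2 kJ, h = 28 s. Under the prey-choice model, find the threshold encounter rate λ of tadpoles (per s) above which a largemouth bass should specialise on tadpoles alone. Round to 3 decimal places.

0.057 per s

The zero-one rule: include fathead minnows iff E₂/h₂ > λE₁/(1+λh₁). Equality gives the switch point.
λE₁h₂ = E₂ + λE₂h₁ ⇒ λ = E₂/(E₁h₂ − E₂h₁) = 9.2/(254.8 − 92) = 0.05651 per s.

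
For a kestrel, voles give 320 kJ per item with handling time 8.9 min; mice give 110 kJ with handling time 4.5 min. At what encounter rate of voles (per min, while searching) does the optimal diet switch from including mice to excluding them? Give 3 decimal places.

At the threshold, the rate on voles alone equals the profitability of mice: λ·320/(1 + λ·8.9) = 110/4.5 = 24.44.
Rearranging, λ(320 − 24.44×8.9) = 24.44, so λ = 24.44/102.4 = 0.2386 per min.

0.239 per min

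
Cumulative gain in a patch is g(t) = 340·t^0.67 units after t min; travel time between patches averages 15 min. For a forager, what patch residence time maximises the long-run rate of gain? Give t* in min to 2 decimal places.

30.45 min

By the marginal value theorem, leave when the instantaneous gain rate g'(t) equals the habitat-wide average g(t)/(T + t).
g'(t) = 0.67·340·t^-0.33. Setting 0.67·340·t^-0.33 = 340·t^0.67/(15+t) gives 0.67(15+t) = t, so 0.33·t = 0.67×15.
t* = 0.67×15/0.33 = 30.45 min.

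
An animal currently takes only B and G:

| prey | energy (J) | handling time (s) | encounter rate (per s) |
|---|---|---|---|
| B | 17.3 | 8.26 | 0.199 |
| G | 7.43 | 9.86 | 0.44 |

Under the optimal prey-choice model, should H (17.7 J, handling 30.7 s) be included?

No

On B and G alone, R = ΣλE/(1+Σλh) = 6.712/6.982 = 0.9613 J/s.
Profitability of H: 17.7/30.7 = 0.5765 J/s.
Since 0.5765 < R, time spent handling H is better spent searching.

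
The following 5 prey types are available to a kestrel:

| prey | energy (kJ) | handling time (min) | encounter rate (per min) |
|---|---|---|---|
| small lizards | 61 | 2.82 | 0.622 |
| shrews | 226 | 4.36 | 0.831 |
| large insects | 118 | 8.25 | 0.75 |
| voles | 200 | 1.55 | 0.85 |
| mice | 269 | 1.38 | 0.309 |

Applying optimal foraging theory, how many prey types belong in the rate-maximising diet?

2

Profitabilities (E/h, kJ/min): mice 195, voles 129, shrews 51.8, small lizards 21.6, large insects 14.3. Add prey in this order while the next type's profitability exceeds the intake rate on those already taken.
Rate on top 1: 58.27. voles: 129 > 58.27 → include.
Rate on top 2: 92.25. shrews: 51.8 < 92.25 → exclude; stop.
Optimal diet: mice, voles — 2 of 5 types.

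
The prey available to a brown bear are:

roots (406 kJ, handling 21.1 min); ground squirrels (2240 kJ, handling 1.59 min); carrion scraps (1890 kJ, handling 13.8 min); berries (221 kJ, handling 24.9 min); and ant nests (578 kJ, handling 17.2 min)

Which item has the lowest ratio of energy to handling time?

Profitability E/h (kJ/min): roots = 406/21.1 = 19.2, ground squirrels = 2240/1.59 = 1.41e+03, carrion scraps = 1890/13.8 = 137, berries = 221/24.9 = 8.88, ant nests = 578/17.2 = 33.6.
Ranked: ground squirrels > carrion scraps > ant nests > roots > berries.

berries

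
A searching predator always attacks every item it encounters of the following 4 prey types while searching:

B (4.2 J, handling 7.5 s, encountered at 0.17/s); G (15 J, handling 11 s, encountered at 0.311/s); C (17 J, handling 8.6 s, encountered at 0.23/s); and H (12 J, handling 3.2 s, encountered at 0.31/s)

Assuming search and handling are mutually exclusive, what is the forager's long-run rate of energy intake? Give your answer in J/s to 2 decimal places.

1.50 J/s

R = Σλ_iE_i / (1 + Σλ_ih_i)
Numerator: 0.17×4.2 + 0.311×15 + 0.23×17 + 0.31×12 = 13.01
Denominator: 1 + 0.17×7.5 + 0.311×11 + 0.23×8.6 + 0.31×3.2 = 8.666
R = 13.01/8.666 = 1.501 J/s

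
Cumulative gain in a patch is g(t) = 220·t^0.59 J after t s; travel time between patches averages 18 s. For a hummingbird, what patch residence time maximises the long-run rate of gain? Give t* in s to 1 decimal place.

25.9 s

Optimal t* satisfies g'(t*) = g(t*)/(T + t*).
g'(t) = 0.59·220·t^-0.41. Setting 0.59·220·t^-0.41 = 220·t^0.59/(18+t) gives 0.59(18+t) = t, so 0.41·t = 0.59×18.
t* = 0.59×18/0.41 = 25.9 s.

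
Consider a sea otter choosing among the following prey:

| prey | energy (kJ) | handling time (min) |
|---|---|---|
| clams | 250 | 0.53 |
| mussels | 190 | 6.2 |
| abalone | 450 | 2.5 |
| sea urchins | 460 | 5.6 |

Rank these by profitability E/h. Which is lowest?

In descending order of E/h:
clams: 250/0.53 = 472 kJ/min
abalone: 450/2.5 = 180 kJ/min
sea urchins: 460/5.6 = 82.1 kJ/min
mussels: 190/6.2 = 30.6 kJ/min

mussels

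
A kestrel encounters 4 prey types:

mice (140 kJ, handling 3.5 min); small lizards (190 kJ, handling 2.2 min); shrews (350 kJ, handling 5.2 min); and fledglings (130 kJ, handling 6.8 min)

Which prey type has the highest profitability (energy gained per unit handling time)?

small lizards

Profitability E/h (kJ/min): mice = 140/3.5 = 40, small lizards = 190/2.2 = 86.4, shrews = 350/5.2 = 67.3, fledglings = 130/6.8 = 19.1.
Ranked: small lizards > shrews > mice > fledglings.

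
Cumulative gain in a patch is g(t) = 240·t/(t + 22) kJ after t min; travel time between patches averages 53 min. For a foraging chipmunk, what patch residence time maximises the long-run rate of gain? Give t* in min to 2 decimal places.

34.15 min

By the marginal value theorem, leave when the instantaneous gain rate g'(t) equals the habitat-wide average g(t)/(T + t).
g'(t) = 240·22/(t + 22)². Setting 240·22/(t+22)² = 240t/[(t+22)(53+t)] gives 22(53+t) = t(t+22), so t² = 22×53 = 1166.
t* = √1166 = 34.15 min.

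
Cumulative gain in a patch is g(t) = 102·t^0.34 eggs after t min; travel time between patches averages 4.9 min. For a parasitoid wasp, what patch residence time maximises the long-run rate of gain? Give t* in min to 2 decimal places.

Maximise g(t)/(T+t): set derivative to zero → g'(t)(T+t) = g(t).
g'(t) = 0.34·102·t^-0.66. Setting 0.34·102·t^-0.66 = 102·t^0.34/(4.9+t) gives 0.34(4.9+t) = t, so 0.66·t = 0.34×4.9.
t* = 0.34×4.9/0.66 = 2.524 min.

2.52 min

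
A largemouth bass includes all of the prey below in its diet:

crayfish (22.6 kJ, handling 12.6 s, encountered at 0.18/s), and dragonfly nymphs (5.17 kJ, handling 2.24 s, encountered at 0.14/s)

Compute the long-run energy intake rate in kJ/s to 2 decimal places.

Energy encountered per unit search time: 0.18×22.6 + 0.14×5.17 = 4.792 kJ/s.
Handling time per unit search time: 0.18×12.6 + 0.14×2.24 = 2.582.
Rate = 4.792/(1 + 2.582) = 1.338 kJ/s.

1.34 kJ/s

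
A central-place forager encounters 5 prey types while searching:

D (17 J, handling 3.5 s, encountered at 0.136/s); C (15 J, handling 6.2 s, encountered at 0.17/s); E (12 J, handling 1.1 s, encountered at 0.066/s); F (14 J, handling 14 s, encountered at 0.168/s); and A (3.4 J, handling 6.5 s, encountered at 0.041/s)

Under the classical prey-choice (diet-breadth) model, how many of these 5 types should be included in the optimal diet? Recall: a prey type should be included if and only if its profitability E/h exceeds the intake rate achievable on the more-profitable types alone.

3

E/h in descending order: E 10.9, D 4.86, C 2.42, F 1, A 0.523 J/s. The optimal diet is the largest prefix of this list for which every included type satisfies E_i/h_i > R on the types above it.
Rate on top 1: 0.7384. D: 4.86 > 0.7384 → include.
Rate on top 2: 2.004. C: 2.42 > 2.004 → include.
Rate on top 3: 2.172. F: 1 < 2.172 → exclude; stop.
Optimal diet: E, D, C — 3 of 5 types.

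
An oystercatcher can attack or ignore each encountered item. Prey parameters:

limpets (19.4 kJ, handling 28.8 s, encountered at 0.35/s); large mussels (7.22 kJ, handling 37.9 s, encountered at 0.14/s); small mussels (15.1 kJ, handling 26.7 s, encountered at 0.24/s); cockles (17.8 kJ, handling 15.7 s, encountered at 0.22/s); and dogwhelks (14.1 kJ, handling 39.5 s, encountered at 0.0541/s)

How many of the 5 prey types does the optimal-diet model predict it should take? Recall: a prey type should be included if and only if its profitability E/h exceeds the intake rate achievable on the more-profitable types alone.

Profitabilities (E/h, kJ/s): cockles 1.13, limpets 0.674, small mussels 0.566, dogwhelks 0.357, large mussels 0.191. Add prey in this order while the next type's profitability exceeds the intake rate on those already taken.
Rate on top 1: 0.8792. limpets: 0.674 < 0.8792 → exclude; stop.
Optimal diet: cockles — 1 of 5 types.

1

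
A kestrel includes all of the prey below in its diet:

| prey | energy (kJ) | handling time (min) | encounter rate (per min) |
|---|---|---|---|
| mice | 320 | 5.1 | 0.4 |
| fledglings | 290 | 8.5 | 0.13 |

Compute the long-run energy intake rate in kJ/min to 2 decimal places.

R = Σλ_iE_i / (1 + Σλ_ih_i)
Numerator: 0.4×320 + 0.13×290 = 165.7
Denominator: 1 + 0.4×5.1 + 0.13×8.5 = 4.145
R = 165.7/4.145 = 39.98 kJ/min

39.98 kJ/min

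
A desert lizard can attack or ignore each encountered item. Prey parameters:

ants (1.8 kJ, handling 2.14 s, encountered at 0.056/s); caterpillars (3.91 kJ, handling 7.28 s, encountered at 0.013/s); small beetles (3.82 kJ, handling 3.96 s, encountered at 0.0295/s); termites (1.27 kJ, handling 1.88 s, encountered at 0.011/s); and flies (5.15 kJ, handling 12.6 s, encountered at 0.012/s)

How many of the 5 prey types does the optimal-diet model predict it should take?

Rank by E/h (kJ/s): small beetles 0.965, ants 0.841, termites 0.676, caterpillars 0.537, flies 0.409. Include each in turn until the next type's E/h falls below the running intake rate.
Rate on top 1: 0.1009. ants: 0.841 > 0.1009 → include.
Rate on top 2: 0.1726. termites: 0.676 > 0.1726 → include.
Rate on top 3: 0.1809. caterpillars: 0.537 > 0.1809 → include.
Rate on top 4: 0.2058. flies: 0.409 > 0.2058 → include.
Optimal diet: small beetles, ants, termites, caterpillars, flies — 5 of 5 types.

5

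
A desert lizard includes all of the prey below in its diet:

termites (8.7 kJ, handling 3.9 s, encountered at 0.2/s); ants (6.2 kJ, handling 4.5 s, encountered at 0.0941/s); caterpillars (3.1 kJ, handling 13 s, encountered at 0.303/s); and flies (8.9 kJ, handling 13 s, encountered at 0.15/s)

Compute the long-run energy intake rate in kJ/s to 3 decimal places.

R = Σλ_iE_i / (1 + Σλ_ih_i)
Numerator: 0.2×8.7 + 0.0941×6.2 + 0.303×3.1 + 0.15×8.9 = 4.598
Denominator: 1 + 0.2×3.9 + 0.0941×4.5 + 0.303×13 + 0.15×13 = 8.092
R = 4.598/8.092 = 0.5681 kJ/s

0.568 kJ/s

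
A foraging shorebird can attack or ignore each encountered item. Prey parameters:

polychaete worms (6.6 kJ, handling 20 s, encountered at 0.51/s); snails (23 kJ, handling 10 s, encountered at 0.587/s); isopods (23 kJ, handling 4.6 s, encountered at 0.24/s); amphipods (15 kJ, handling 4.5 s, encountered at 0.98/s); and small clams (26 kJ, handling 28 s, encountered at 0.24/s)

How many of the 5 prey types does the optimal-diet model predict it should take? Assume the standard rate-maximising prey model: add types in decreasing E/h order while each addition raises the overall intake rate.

2

E/h in descending order: isopods 5, amphipods 3.33, snails 2.3, small clams 0.929, polychaete worms 0.33 kJ/s. The optimal diet is the largest prefix of this list for which every included type satisfies E_i/h_i > R on the types above it.
Rate on top 1: 2.624. amphipods: 3.33 > 2.624 → include.
Rate on top 2: 3.104. snails: 2.3 < 3.104 → exclude; stop.
Optimal diet: isopods, amphipods — 2 of 5 types.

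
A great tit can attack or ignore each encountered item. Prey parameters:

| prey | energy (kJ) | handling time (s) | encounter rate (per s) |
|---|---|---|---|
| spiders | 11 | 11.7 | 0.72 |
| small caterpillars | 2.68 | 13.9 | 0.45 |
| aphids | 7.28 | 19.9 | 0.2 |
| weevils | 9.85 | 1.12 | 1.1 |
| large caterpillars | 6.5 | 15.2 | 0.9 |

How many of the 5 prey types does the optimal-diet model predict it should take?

1

Rank by E/h (kJ/s): weevils 8.79, spiders 0.94, large caterpillars 0.428, aphids 0.366, small caterpillars 0.193. Include each in turn until the next type's E/h falls below the running intake rate.
Rate on top 1: 4.854. spiders: 0.94 < 4.854 → exclude; stop.
Optimal diet: weevils — 1 of 5 types.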